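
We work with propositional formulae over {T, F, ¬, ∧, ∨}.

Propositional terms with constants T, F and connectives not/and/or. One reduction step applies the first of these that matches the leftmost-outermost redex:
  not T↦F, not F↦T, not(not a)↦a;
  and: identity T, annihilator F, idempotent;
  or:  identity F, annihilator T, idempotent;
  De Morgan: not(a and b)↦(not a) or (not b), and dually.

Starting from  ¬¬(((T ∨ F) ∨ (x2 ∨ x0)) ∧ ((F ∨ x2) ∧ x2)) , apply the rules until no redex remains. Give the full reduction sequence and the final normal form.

Answer: normal form = x2  (in 6 steps)

Derivation:
  start: ¬¬(((T ∨ F) ∨ (x2 ∨ x0)) ∧ ((F ∨ x2) ∧ x2))
  [1] ((T ∨ F) ∨ (x2 ∨ x0)) ∧ ((F ∨ x2) ∧ x2)
  [2] (T ∨ (x2 ∨ x0)) ∧ ((F ∨ x2) ∧ x2)
  [3] T ∧ ((F ∨ x2) ∧ x2)
  [4] (F ∨ x2) ∧ x2
  [5] x2 ∧ x2
  [6] x2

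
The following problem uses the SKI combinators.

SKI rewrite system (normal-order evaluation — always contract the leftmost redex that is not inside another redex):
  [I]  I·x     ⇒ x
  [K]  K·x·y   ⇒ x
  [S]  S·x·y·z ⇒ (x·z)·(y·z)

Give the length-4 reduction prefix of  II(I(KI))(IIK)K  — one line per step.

Answer: after 4 steps: IK

Derivation:
  start: II(I(KI))(IIK)K
  →1  I(I(KI))(IIK)K
  →2  I(KI)(IIK)K
  →3  KI(IIK)K
  →4  IK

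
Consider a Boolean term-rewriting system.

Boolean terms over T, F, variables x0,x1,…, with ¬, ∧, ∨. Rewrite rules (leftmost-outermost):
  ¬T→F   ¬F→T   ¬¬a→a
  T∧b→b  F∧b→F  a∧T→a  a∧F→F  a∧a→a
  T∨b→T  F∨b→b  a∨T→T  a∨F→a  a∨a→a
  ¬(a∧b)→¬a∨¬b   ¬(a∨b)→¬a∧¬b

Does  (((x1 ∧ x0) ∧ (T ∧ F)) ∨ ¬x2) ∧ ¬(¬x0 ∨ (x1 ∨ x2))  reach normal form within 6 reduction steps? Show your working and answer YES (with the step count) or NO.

  start: (((x1 ∧ x0) ∧ (T ∧ F)) ∨ ¬x2) ∧ ¬(¬x0 ∨ (x1 ∨ x2))
  step 1: (((x1 ∧ x0) ∧ F) ∨ ¬x2) ∧ ¬(¬x0 ∨ (x1 ∨ x2))
  step 2: (F ∨ ¬x2) ∧ ¬(¬x0 ∨ (x1 ∨ x2))
  step 3: ¬x2 ∧ ¬(¬x0 ∨ (x1 ∨ x2))
  step 4: ¬x2 ∧ (¬¬x0 ∧ ¬(x1 ∨ x2))
  step 5: ¬x2 ∧ (x0 ∧ ¬(x1 ∨ x2))
  step 6: ¬x2 ∧ (x0 ∧ (¬x1 ∧ ¬x2))

Answer: YES — reaches normal form ¬x2 ∧ (x0 ∧ (¬x1 ∧ ¬x2)) in 6 ≤ 6 steps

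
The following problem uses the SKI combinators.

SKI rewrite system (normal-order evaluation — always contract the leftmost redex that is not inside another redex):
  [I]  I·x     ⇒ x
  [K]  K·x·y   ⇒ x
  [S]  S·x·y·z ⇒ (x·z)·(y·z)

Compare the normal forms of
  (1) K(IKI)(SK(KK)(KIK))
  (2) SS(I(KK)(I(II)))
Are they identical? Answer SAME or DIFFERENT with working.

Answer: DIFFERENT — A ⇓ KI, B ⇓ SSK

Derivation:
Term A:
  start: K(IKI)(SK(KK)(KIK))
  [1] IKI
  [2] KI

Term B:
  start: SS(I(KK)(I(II)))
  [1] SS(KK(I(II)))
  [2] SSK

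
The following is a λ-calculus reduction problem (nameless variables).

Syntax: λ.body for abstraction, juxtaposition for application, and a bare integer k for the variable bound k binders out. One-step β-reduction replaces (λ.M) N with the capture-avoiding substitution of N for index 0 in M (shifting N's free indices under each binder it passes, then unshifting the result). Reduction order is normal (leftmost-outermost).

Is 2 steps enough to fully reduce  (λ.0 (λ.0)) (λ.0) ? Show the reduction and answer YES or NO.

Answer: YES — reaches normal form λ.0 in 2 ≤ 2 steps

Derivation:
  start: (λ.0 (λ.0)) (λ.0)
  step 1: (λ.0) (λ.0)
  step 2: λ.0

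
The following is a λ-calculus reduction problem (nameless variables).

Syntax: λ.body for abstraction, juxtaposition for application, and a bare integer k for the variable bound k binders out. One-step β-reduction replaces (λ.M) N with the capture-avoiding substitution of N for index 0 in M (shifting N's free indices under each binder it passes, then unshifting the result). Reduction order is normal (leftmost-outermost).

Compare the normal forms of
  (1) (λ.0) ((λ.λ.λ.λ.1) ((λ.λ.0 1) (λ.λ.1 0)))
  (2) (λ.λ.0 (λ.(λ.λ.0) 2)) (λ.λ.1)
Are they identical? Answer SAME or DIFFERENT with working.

Term A:
  start: (λ.0) ((λ.λ.λ.λ.1) ((λ.λ.0 1) (λ.λ.1 0)))
  step 1: (λ.λ.λ.λ.1) ((λ.λ.0 1) (λ.λ.1 0))
  step 2: λ.λ.λ.1

Term B:
  start: (λ.λ.0 (λ.(λ.λ.0) 2)) (λ.λ.1)
  step 1: λ.0 (λ.(λ.λ.0) (λ.λ.1))
  step 2: λ.0 (λ.λ.0)

Answer: DIFFERENT — A ⇓ λ.λ.λ.1, B ⇓ λ.0 (λ.λ.0)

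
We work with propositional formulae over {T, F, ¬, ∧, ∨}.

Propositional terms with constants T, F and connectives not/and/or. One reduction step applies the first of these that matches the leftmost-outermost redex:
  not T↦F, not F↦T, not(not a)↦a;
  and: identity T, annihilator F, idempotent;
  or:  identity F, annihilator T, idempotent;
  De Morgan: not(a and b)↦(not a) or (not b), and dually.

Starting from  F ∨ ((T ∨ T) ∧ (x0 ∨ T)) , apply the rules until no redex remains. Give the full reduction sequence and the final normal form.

Answer: normal form = T  (in 4 steps)

Reduction:
  start: F ∨ ((T ∨ T) ∧ (x0 ∨ T))
  [1] (T ∨ T) ∧ (x0 ∨ T)
  [2] T ∧ (x0 ∨ T)
  [3] x0 ∨ T
  [4] T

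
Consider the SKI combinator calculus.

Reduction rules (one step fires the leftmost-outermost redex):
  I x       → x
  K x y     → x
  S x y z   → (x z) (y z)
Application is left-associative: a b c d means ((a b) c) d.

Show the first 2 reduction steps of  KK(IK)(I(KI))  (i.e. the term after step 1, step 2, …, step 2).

Answer: after 2 steps: K(KI)

Working:
  start: KK(IK)(I(KI))
  [1] K(I(KI))
  [2] K(KI)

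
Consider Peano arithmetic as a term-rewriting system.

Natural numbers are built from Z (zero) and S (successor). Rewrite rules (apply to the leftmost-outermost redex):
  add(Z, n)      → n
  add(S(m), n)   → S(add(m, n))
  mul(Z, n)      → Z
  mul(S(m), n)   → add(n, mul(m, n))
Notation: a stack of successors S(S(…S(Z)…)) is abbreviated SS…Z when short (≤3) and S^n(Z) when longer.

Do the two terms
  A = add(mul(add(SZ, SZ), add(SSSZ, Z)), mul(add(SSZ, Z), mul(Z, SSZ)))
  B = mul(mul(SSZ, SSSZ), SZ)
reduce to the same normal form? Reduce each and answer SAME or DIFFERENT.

Term A:
  start: add(mul(add(SZ, SZ), add(SSSZ, Z)), mul(add(SSZ, Z), mul(Z, SSZ)))
  step 1: add(mul(S(add(Z, SZ)), add(SSSZ, Z)), mul(add(SSZ, Z), mul(Z, SSZ)))
  step 2: add(add(add(SSSZ, Z), mul(add(Z, SZ), add(SSSZ, Z))), mul(add(SSZ, Z), mul(Z, SSZ)))
  step 3: add(add(S(add(SSZ, Z)), mul(add(Z, SZ), add(SSSZ, Z))), mul(add(SSZ, Z), mul(Z, SSZ)))
  step 4: add(S(add(add(SSZ, Z), mul(add(Z, SZ), add(SSSZ, Z)))), mul(add(SSZ, Z), mul(Z, SSZ)))
  step 5: S(add(add(add(SSZ, Z), mul(add(Z, SZ), add(SSSZ, Z))), mul(add(SSZ, Z), mul(Z, SSZ))))
  step 6: S(add(add(S(add(SZ, Z)), mul(add(Z, SZ), add(SSSZ, Z))), mul(add(SSZ, Z), mul(Z, SSZ))))
  step 7: S(add(S(add(add(SZ, Z), mul(add(Z, SZ), add(SSSZ, Z)))), mul(add(SSZ, Z), mul(Z, SSZ))))
  step 8: S(S(add(add(add(SZ, Z), mul(add(Z, SZ), add(SSSZ, Z))), mul(add(SSZ, Z), mul(Z, SSZ)))))
  step 9: S(S(add(add(S(add(Z, Z)), mul(add(Z, SZ), add(SSSZ, Z))), mul(add(SSZ, Z), mul(Z, SSZ)))))
  step 10: S(S(add(S(add(add(Z, Z), mul(add(Z, SZ), add(SSSZ, Z)))), mul(add(SSZ, Z), mul(Z, SSZ)))))
  step 11: S(S(S(add(add(add(Z, Z), mul(add(Z, SZ), add(SSSZ, Z))), mul(add(SSZ, Z), mul(Z, SSZ))))))
  step 12: S(S(S(add(add(Z, mul(add(Z, SZ), add(SSSZ, Z))), mul(add(SSZ, Z), mul(Z, SSZ))))))
  step 13: S(S(S(add(mul(add(Z, SZ), add(SSSZ, Z)), mul(add(SSZ, Z), mul(Z, SSZ))))))
  step 14: S(S(S(add(mul(SZ, add(SSSZ, Z)), mul(add(SSZ, Z), mul(Z, SSZ))))))
  step 15: S(S(S(add(add(add(SSSZ, Z), mul(Z, add(SSSZ, Z))), mul(add(SSZ, Z), mul(Z, SSZ))))))
  step 16: S(S(S(add(add(S(add(SSZ, Z)), mul(Z, add(SSSZ, Z))), mul(add(SSZ, Z), mul(Z, SSZ))))))
  step 17: S(S(S(add(S(add(add(SSZ, Z), mul(Z, add(SSSZ, Z)))), mul(add(SSZ, Z), mul(Z, SSZ))))))
  step 18: S(S(S(S(add(add(add(SSZ, Z), mul(Z, add(SSSZ, Z))), mul(add(SSZ, Z), mul(Z, SSZ)))))))
  step 19: S(S(S(S(add(add(S(add(SZ, Z)), mul(Z, add(SSSZ, Z))), mul(add(SSZ, Z), mul(Z, SSZ)))))))
  step 20: S(S(S(S(add(S(add(add(SZ, Z), mul(Z, add(SSSZ, Z)))), mul(add(SSZ, Z), mul(Z, SSZ)))))))
  step 21: S(S(S(S(S(add(add(add(SZ, Z), mul(Z, add(SSSZ, Z))), mul(add(SSZ, Z), mul(Z, SSZ))))))))
  step 22: S(S(S(S(S(add(add(S(add(Z, Z)), mul(Z, add(SSSZ, Z))), mul(add(SSZ, Z), mul(Z, SSZ))))))))
  step 23: S(S(S(S(S(add(S(add(add(Z, Z), mul(Z, add(SSSZ, Z)))), mul(add(SSZ, Z), mul(Z, SSZ))))))))
  step 24: S(S(S(S(S(S(add(add(add(Z, Z), mul(Z, add(SSSZ, Z))), mul(add(SSZ, Z), mul(Z, SSZ)))))))))
  step 25: S(S(S(S(S(S(add(add(Z, mul(Z, add(SSSZ, Z))), mul(add(SSZ, Z), mul(Z, SSZ)))))))))
  step 26: S(S(S(S(S(S(add(mul(Z, add(SSSZ, Z)), mul(add(SSZ, Z), mul(Z, SSZ)))))))))
  step 27: S(S(S(S(S(S(add(Z, mul(add(SSZ, Z), mul(Z, SSZ)))))))))
  step 28: S(S(S(S(S(S(mul(add(SSZ, Z), mul(Z, SSZ))))))))
  step 29: S(S(S(S(S(S(mul(S(add(SZ, Z)), mul(Z, SSZ))))))))
  step 30: S(S(S(S(S(S(add(mul(Z, SSZ), mul(add(SZ, Z), mul(Z, SSZ)))))))))
  step 31: S(S(S(S(S(S(add(Z, mul(add(SZ, Z), mul(Z, SSZ)))))))))
  step 32: S(S(S(S(S(S(mul(add(SZ, Z), mul(Z, SSZ))))))))
  step 33: S(S(S(S(S(S(mul(S(add(Z, Z)), mul(Z, SSZ))))))))
  step 34: S(S(S(S(S(S(add(mul(Z, SSZ), mul(add(Z, Z), mul(Z, SSZ)))))))))
  step 35: S(S(S(S(S(S(add(Z, mul(add(Z, Z), mul(Z, SSZ)))))))))
  step 36: S(S(S(S(S(S(mul(add(Z, Z), mul(Z, SSZ))))))))
  step 37: S(S(S(S(S(S(mul(Z, mul(Z, SSZ))))))))
  step 38: S^6(Z)

Term B:
  start: mul(mul(SSZ, SSSZ), SZ)
  step 1: mul(add(SSSZ, mul(SZ, SSSZ)), SZ)
  step 2: mul(S(add(SSZ, mul(SZ, SSSZ))), SZ)
  step 3: add(SZ, mul(add(SSZ, mul(SZ, SSSZ)), SZ))
  step 4: S(add(Z, mul(add(SSZ, mul(SZ, SSSZ)), SZ)))
  step 5: S(mul(add(SSZ, mul(SZ, SSSZ)), SZ))
  step 6: S(mul(S(add(SZ, mul(SZ, SSSZ))), SZ))
  step 7: S(add(SZ, mul(add(SZ, mul(SZ, SSSZ)), SZ)))
  step 8: S(S(add(Z, mul(add(SZ, mul(SZ, SSSZ)), SZ))))
  step 9: S(S(mul(add(SZ, mul(SZ, SSSZ)), SZ)))
  step 10: S(S(mul(S(add(Z, mul(SZ, SSSZ))), SZ)))
  step 11: S(S(add(SZ, mul(add(Z, mul(SZ, SSSZ)), SZ))))
  step 12: S(S(S(add(Z, mul(add(Z, mul(SZ, SSSZ)), SZ)))))
  step 13: S(S(S(mul(add(Z, mul(SZ, SSSZ)), SZ))))
  step 14: S(S(S(mul(mul(SZ, SSSZ), SZ))))
  step 15: S(S(S(mul(add(SSSZ, mul(Z, SSSZ)), SZ))))
  step 16: S(S(S(mul(S(add(SSZ, mul(Z, SSSZ))), SZ))))
  step 17: S(S(S(add(SZ, mul(add(SSZ, mul(Z, SSSZ)), SZ)))))
  step 18: S(S(S(S(add(Z, mul(add(SSZ, mul(Z, SSSZ)), SZ))))))
  step 19: S(S(S(S(mul(add(SSZ, mul(Z, SSSZ)), SZ)))))
  step 20: S(S(S(S(mul(S(add(SZ, mul(Z, SSSZ))), SZ)))))
  step 21: S(S(S(S(add(SZ, mul(add(SZ, mul(Z, SSSZ)), SZ))))))
  step 22: S(S(S(S(S(add(Z, mul(add(SZ, mul(Z, SSSZ)), SZ)))))))
  step 23: S(S(S(S(S(mul(add(SZ, mul(Z, SSSZ)), SZ))))))
  step 24: S(S(S(S(S(mul(S(add(Z, mul(Z, SSSZ))), SZ))))))
  step 25: S(S(S(S(S(add(SZ, mul(add(Z, mul(Z, SSSZ)), SZ)))))))
  step 26: S(S(S(S(S(S(add(Z, mul(add(Z, mul(Z, SSSZ)), SZ))))))))
  step 27: S(S(S(S(S(S(mul(add(Z, mul(Z, SSSZ)), SZ)))))))
  step 28: S(S(S(S(S(S(mul(mul(Z, SSSZ), SZ)))))))
  step 29: S(S(S(S(S(S(mul(Z, SZ)))))))
  step 30: S^6(Z)

Answer: SAME — A ⇓ S^6(Z), B ⇓ S^6(Z)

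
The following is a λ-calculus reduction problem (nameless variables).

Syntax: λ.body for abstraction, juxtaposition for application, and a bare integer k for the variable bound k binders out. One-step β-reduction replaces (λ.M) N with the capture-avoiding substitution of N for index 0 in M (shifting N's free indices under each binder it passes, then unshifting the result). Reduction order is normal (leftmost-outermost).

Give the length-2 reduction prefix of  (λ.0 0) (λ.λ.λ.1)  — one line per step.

Answer: after 2 steps: λ.λ.1

Derivation:
  start: (λ.0 0) (λ.λ.λ.1)
  step 1: (λ.λ.λ.1) (λ.λ.λ.1)
  step 2: λ.λ.1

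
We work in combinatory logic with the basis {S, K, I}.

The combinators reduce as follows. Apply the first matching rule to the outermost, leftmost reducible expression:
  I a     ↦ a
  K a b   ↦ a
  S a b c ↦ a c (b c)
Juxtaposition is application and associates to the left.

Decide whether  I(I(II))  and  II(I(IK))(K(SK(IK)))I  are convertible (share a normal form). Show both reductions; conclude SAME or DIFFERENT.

Term A:
  start: I(I(II))
  →1  I(II)
  →2  II
  →3  I

Term B:
  start: II(I(IK))(K(SK(IK)))I
  →1  I(I(IK))(K(SK(IK)))I
  →2  I(IK)(K(SK(IK)))I
  →3  IK(K(SK(IK)))I
  →4  K(K(SK(IK)))I
  →5  K(SK(IK))
  →6  K(SKK)

Answer: DIFFERENT — A ⇓ I, B ⇓ K(SKK)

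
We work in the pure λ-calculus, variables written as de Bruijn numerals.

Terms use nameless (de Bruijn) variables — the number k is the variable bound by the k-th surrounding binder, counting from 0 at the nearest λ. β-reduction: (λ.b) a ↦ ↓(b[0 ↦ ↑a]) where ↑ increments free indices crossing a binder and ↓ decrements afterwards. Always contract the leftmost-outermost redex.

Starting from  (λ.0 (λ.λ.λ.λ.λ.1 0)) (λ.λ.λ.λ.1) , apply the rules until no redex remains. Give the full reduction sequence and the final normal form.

  start: (λ.0 (λ.λ.λ.λ.λ.1 0)) (λ.λ.λ.λ.1)
  →1  (λ.λ.λ.λ.1) (λ.λ.λ.λ.λ.1 0)
  →2  λ.λ.λ.1

Answer: normal form = λ.λ.λ.1  (in 2 steps)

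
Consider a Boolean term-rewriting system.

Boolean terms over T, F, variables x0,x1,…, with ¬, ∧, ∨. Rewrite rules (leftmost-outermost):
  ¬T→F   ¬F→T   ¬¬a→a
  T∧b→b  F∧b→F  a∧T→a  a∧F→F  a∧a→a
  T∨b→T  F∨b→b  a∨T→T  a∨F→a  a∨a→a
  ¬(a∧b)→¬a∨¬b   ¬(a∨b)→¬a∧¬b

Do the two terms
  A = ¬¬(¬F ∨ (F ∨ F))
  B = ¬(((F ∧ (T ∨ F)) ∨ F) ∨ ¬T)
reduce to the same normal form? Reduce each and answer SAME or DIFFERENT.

Answer: SAME — A ⇓ T, B ⇓ T

Derivation:
Term A:
  start: ¬¬(¬F ∨ (F ∨ F))
  step 1: ¬F ∨ (F ∨ F)
  step 2: T ∨ (F ∨ F)
  step 3: T

Term B:
  start: ¬(((F ∧ (T ∨ F)) ∨ F) ∨ ¬T)
  step 1: ¬((F ∧ (T ∨ F)) ∨ F) ∧ ¬¬T
  step 2: (¬(F ∧ (T ∨ F)) ∧ ¬F) ∧ ¬¬T
  step 3: ((¬F ∨ ¬(T ∨ F)) ∧ ¬F) ∧ ¬¬T
  step 4: ((T ∨ ¬(T ∨ F)) ∧ ¬F) ∧ ¬¬T
  step 5: (T ∧ ¬F) ∧ ¬¬T
  step 6: ¬F ∧ ¬¬T
  step 7: T ∧ ¬¬T
  step 8: ¬¬T
  step 9: T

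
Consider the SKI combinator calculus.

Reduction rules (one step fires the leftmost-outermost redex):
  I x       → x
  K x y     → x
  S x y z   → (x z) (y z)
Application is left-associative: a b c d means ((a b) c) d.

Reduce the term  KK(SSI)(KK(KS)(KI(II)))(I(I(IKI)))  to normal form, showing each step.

  start: KK(SSI)(KK(KS)(KI(II)))(I(I(IKI)))
  step 1: K(KK(KS)(KI(II)))(I(I(IKI)))
  step 2: KK(KS)(KI(II))
  step 3: K(KI(II))
  step 4: KI

Answer: normal form = KI  (in 4 steps)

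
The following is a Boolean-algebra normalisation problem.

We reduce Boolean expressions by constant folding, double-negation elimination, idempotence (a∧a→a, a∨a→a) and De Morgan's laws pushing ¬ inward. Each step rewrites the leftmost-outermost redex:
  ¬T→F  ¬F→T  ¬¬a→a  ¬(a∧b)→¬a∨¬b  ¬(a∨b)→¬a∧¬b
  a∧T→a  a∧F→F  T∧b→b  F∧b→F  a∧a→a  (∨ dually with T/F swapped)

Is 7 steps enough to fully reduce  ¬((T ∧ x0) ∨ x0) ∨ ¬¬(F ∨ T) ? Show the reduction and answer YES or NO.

  start: ¬((T ∧ x0) ∨ x0) ∨ ¬¬(F ∨ T)
  step 1: (¬(T ∧ x0) ∧ ¬x0) ∨ ¬¬(F ∨ T)
  step 2: ((¬T ∨ ¬x0) ∧ ¬x0) ∨ ¬¬(F ∨ T)
  step 3: ((F ∨ ¬x0) ∧ ¬x0) ∨ ¬¬(F ∨ T)
  step 4: (¬x0 ∧ ¬x0) ∨ ¬¬(F ∨ T)
  step 5: ¬x0 ∨ ¬¬(F ∨ T)
  step 6: ¬x0 ∨ (F ∨ T)
  step 7: ¬x0 ∨ T

Answer: NO — after 7 steps the term is ¬x0 ∨ T, not yet normal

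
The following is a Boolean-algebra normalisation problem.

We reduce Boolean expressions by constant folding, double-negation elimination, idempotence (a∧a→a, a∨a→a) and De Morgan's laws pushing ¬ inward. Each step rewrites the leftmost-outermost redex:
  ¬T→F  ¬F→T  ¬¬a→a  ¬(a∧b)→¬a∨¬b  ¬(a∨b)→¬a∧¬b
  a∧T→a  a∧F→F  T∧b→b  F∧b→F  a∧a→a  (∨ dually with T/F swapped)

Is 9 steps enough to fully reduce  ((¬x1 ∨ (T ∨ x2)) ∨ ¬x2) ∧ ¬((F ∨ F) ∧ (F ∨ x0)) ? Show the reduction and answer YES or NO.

Answer: YES — reaches normal form T in 9 ≤ 9 steps

Derivation:
  start: ((¬x1 ∨ (T ∨ x2)) ∨ ¬x2) ∧ ¬((F ∨ F) ∧ (F ∨ x0))
  →1  ((¬x1 ∨ T) ∨ ¬x2) ∧ ¬((F ∨ F) ∧ (F ∨ x0))
  →2  (T ∨ ¬x2) ∧ ¬((F ∨ F) ∧ (F ∨ x0))
  →3  T ∧ ¬((F ∨ F) ∧ (F ∨ x0))
  →4  ¬((F ∨ F) ∧ (F ∨ x0))
  →5  ¬(F ∨ F) ∨ ¬(F ∨ x0)
  →6  (¬F ∧ ¬F) ∨ ¬(F ∨ x0)
  →7  ¬F ∨ ¬(F ∨ x0)
  →8  T ∨ ¬(F ∨ x0)
  →9  T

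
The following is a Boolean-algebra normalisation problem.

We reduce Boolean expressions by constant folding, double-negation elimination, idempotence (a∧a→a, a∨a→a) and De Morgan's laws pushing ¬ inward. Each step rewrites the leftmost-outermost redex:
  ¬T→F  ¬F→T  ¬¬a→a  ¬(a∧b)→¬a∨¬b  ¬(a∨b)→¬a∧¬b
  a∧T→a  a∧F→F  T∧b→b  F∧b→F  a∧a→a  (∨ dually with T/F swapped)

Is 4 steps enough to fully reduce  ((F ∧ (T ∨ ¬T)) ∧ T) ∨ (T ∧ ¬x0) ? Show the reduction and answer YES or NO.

Answer: YES — reaches normal form ¬x0 in 4 ≤ 4 steps

Derivation:
  start: ((F ∧ (T ∨ ¬T)) ∧ T) ∨ (T ∧ ¬x0)
  step 1: (F ∧ (T ∨ ¬T)) ∨ (T ∧ ¬x0)
  step 2: F ∨ (T ∧ ¬x0)
  step 3: T ∧ ¬x0
  step 4: ¬x0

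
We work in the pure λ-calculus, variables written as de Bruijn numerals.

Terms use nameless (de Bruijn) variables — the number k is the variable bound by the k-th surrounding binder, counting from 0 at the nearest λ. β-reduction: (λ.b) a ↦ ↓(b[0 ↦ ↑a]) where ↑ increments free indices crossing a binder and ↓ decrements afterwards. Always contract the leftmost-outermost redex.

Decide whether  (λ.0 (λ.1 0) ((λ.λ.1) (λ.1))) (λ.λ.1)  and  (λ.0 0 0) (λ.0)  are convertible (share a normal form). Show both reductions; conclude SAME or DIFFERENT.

Answer: DIFFERENT — A ⇓ λ.λ.1, B ⇓ λ.0

Derivation:
Term A:
  start: (λ.0 (λ.1 0) ((λ.λ.1) (λ.1))) (λ.λ.1)
  step 1: (λ.λ.1) (λ.(λ.λ.1) 0) ((λ.λ.1) (λ.λ.λ.1))
  step 2: (λ.λ.(λ.λ.1) 0) ((λ.λ.1) (λ.λ.λ.1))
  step 3: λ.(λ.λ.1) 0
  step 4: λ.λ.1

Term B:
  start: (λ.0 0 0) (λ.0)
  step 1: (λ.0) (λ.0) (λ.0)
  step 2: (λ.0) (λ.0)
  step 3: λ.0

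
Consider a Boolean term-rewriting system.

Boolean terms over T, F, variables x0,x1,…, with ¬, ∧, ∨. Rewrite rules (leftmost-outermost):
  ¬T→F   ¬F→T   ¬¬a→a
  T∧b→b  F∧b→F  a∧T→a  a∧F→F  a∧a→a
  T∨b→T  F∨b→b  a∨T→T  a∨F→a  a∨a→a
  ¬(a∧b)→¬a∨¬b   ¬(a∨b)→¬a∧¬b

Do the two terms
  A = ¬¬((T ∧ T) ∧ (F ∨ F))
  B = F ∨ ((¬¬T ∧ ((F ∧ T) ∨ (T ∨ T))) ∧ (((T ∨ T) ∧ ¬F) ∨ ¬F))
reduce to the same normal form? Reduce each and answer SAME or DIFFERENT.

Answer: DIFFERENT — A ⇓ F, B ⇓ T

Reduction:
Term A:
  start: ¬¬((T ∧ T) ∧ (F ∨ F))
  →1  (T ∧ T) ∧ (F ∨ F)
  →2  T ∧ (F ∨ F)
  →3  F ∨ F
  →4  F

Term B:
  start: F ∨ ((¬¬T ∧ ((F ∧ T) ∨ (T ∨ T))) ∧ (((T ∨ T) ∧ ¬F) ∨ ¬F))
  →1  (¬¬T ∧ ((F ∧ T) ∨ (T ∨ T))) ∧ (((T ∨ T) ∧ ¬F) ∨ ¬F)
  →2  (T ∧ ((F ∧ T) ∨ (T ∨ T))) ∧ (((T ∨ T) ∧ ¬F) ∨ ¬F)
  →3  ((F ∧ T) ∨ (T ∨ T)) ∧ (((T ∨ T) ∧ ¬F) ∨ ¬F)
  →4  (F ∨ (T ∨ T)) ∧ (((T ∨ T) ∧ ¬F) ∨ ¬F)
  →5  (T ∨ T) ∧ (((T ∨ T) ∧ ¬F) ∨ ¬F)
  →6  T ∧ (((T ∨ T) ∧ ¬F) ∨ ¬F)
  →7  ((T ∨ T) ∧ ¬F) ∨ ¬F
  →8  (T ∧ ¬F) ∨ ¬F
  →9  ¬F ∨ ¬F
  →10  ¬F
  →11  T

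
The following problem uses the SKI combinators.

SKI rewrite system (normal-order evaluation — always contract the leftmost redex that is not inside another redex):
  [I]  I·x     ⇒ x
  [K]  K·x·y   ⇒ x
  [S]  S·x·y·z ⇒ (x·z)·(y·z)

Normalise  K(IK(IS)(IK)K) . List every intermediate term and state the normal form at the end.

  start: K(IK(IS)(IK)K)
  [1] K(K(IS)(IK)K)
  [2] K(ISK)
  [3] K(SK)

Answer: normal form = K(SK)  (in 3 steps)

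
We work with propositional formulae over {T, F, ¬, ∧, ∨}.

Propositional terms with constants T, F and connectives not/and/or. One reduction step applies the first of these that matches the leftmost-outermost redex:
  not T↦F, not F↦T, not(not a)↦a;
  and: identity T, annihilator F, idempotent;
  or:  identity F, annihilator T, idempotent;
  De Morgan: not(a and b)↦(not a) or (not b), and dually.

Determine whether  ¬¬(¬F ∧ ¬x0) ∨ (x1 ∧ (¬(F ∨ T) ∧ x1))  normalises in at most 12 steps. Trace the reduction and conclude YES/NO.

Answer: YES — reaches normal form ¬x0 in 10 ≤ 12 steps

Reduction:
  start: ¬¬(¬F ∧ ¬x0) ∨ (x1 ∧ (¬(F ∨ T) ∧ x1))
  →1  (¬F ∧ ¬x0) ∨ (x1 ∧ (¬(F ∨ T) ∧ x1))
  →2  (T ∧ ¬x0) ∨ (x1 ∧ (¬(F ∨ T) ∧ x1))
  →3  ¬x0 ∨ (x1 ∧ (¬(F ∨ T) ∧ x1))
  →4  ¬x0 ∨ (x1 ∧ ((¬F ∧ ¬T) ∧ x1))
  →5  ¬x0 ∨ (x1 ∧ ((T ∧ ¬T) ∧ x1))
  →6  ¬x0 ∨ (x1 ∧ (¬T ∧ x1))
  →7  ¬x0 ∨ (x1 ∧ (F ∧ x1))
  →8  ¬x0 ∨ (x1 ∧ F)
  →9  ¬x0 ∨ F
  →10  ¬x0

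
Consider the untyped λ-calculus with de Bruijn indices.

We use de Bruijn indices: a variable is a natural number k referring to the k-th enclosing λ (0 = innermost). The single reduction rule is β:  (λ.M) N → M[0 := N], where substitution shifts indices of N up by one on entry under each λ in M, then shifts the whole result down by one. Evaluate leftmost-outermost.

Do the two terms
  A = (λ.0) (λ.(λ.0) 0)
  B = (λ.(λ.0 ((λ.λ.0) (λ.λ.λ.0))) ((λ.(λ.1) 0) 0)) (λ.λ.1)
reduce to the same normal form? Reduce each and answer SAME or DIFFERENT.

Term A:
  start: (λ.0) (λ.(λ.0) 0)
  →1  λ.(λ.0) 0
  →2  λ.0

Term B:
  start: (λ.(λ.0 ((λ.λ.0) (λ.λ.λ.0))) ((λ.(λ.1) 0) 0)) (λ.λ.1)
  →1  (λ.0 ((λ.λ.0) (λ.λ.λ.0))) ((λ.(λ.1) 0) (λ.λ.1))
  →2  (λ.(λ.1) 0) (λ.λ.1) ((λ.λ.0) (λ.λ.λ.0))
  →3  (λ.λ.λ.1) (λ.λ.1) ((λ.λ.0) (λ.λ.λ.0))
  →4  (λ.λ.1) ((λ.λ.0) (λ.λ.λ.0))
  →5  λ.(λ.λ.0) (λ.λ.λ.0)
  →6  λ.λ.0

Answer: DIFFERENT — A ⇓ λ.0, B ⇓ λ.λ.0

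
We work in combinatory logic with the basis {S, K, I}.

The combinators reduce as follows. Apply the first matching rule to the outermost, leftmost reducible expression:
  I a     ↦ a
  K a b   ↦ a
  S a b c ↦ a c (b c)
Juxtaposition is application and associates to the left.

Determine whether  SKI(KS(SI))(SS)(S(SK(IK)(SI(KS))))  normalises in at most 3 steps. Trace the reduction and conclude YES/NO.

Answer: NO — after 3 steps the term is S(SS)(S(SK(IK)(SI(KS)))), not yet normal

Reduction:
  start: SKI(KS(SI))(SS)(S(SK(IK)(SI(KS))))
  [1] K(KS(SI))(I(KS(SI)))(SS)(S(SK(IK)(SI(KS))))
  [2] KS(SI)(SS)(S(SK(IK)(SI(KS))))
  [3] S(SS)(S(SK(IK)(SI(KS))))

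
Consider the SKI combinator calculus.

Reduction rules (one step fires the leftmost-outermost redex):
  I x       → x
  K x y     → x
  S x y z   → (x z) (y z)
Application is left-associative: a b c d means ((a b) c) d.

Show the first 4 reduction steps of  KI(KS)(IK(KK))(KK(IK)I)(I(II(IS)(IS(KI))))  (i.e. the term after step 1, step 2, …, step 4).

  start: KI(KS)(IK(KK))(KK(IK)I)(I(II(IS)(IS(KI))))
  →1  I(IK(KK))(KK(IK)I)(I(II(IS)(IS(KI))))
  →2  IK(KK)(KK(IK)I)(I(II(IS)(IS(KI))))
  →3  K(KK)(KK(IK)I)(I(II(IS)(IS(KI))))
  →4  KK(I(II(IS)(IS(KI))))

Answer: after 4 steps: KK(I(II(IS)(IS(KI))))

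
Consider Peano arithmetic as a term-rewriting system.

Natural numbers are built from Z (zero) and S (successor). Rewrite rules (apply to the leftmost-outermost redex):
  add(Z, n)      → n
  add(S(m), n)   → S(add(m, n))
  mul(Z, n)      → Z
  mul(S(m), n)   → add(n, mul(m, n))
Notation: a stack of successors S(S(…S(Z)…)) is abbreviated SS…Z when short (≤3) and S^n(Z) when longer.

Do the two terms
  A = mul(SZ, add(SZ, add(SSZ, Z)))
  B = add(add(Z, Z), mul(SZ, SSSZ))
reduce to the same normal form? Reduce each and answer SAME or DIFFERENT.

Term A:
  start: mul(SZ, add(SZ, add(SSZ, Z)))
  →1  add(add(SZ, add(SSZ, Z)), mul(Z, add(SZ, add(SSZ, Z))))
  →2  add(S(add(Z, add(SSZ, Z))), mul(Z, add(SZ, add(SSZ, Z))))
  →3  S(add(add(Z, add(SSZ, Z)), mul(Z, add(SZ, add(SSZ, Z)))))
  →4  S(add(add(SSZ, Z), mul(Z, add(SZ, add(SSZ, Z)))))
  →5  S(add(S(add(SZ, Z)), mul(Z, add(SZ, add(SSZ, Z)))))
  →6  S(S(add(add(SZ, Z), mul(Z, add(SZ, add(SSZ, Z))))))
  →7  S(S(add(S(add(Z, Z)), mul(Z, add(SZ, add(SSZ, Z))))))
  →8  S(S(S(add(add(Z, Z), mul(Z, add(SZ, add(SSZ, Z)))))))
  →9  S(S(S(add(Z, mul(Z, add(SZ, add(SSZ, Z)))))))
  →10  S(S(S(mul(Z, add(SZ, add(SSZ, Z))))))
  →11  SSSZ

Term B:
  start: add(add(Z, Z), mul(SZ, SSSZ))
  →1  add(Z, mul(SZ, SSSZ))
  →2  mul(SZ, SSSZ)
  →3  add(SSSZ, mul(Z, SSSZ))
  →4  S(add(SSZ, mul(Z, SSSZ)))
  →5  S(S(add(SZ, mul(Z, SSSZ))))
  →6  S(S(S(add(Z, mul(Z, SSSZ)))))
  →7  S(S(S(mul(Z, SSSZ))))
  →8  SSSZ

Answer: SAME — A ⇓ SSSZ, B ⇓ SSSZ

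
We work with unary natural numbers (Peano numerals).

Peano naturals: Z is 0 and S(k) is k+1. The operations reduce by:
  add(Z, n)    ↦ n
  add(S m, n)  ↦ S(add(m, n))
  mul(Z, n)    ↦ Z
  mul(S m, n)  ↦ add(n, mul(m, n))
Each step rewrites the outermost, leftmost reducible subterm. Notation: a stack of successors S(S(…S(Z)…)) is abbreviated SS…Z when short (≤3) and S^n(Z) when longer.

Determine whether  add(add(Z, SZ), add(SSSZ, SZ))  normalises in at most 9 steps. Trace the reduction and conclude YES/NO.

  start: add(add(Z, SZ), add(SSSZ, SZ))
  step 1: add(SZ, add(SSSZ, SZ))
  step 2: S(add(Z, add(SSSZ, SZ)))
  step 3: S(add(SSSZ, SZ))
  step 4: S(S(add(SSZ, SZ)))
  step 5: S(S(S(add(SZ, SZ))))
  step 6: S(S(S(S(add(Z, SZ)))))
  step 7: S^5(Z)

Answer: YES — reaches normal form S^5(Z) in 7 ≤ 9 steps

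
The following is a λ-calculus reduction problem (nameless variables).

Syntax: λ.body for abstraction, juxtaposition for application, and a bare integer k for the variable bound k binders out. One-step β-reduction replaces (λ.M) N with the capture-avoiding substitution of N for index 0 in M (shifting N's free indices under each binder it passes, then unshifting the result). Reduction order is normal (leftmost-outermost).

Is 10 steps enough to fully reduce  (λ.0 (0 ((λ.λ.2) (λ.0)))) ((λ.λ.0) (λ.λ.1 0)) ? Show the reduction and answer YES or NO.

Answer: YES — reaches normal form λ.λ.0 in 7 ≤ 10 steps

Working:
  start: (λ.0 (0 ((λ.λ.2) (λ.0)))) ((λ.λ.0) (λ.λ.1 0))
  →1  (λ.λ.0) (λ.λ.1 0) ((λ.λ.0) (λ.λ.1 0) ((λ.λ.(λ.λ.0) (λ.λ.1 0)) (λ.0)))
  →2  (λ.0) ((λ.λ.0) (λ.λ.1 0) ((λ.λ.(λ.λ.0) (λ.λ.1 0)) (λ.0)))
  →3  (λ.λ.0) (λ.λ.1 0) ((λ.λ.(λ.λ.0) (λ.λ.1 0)) (λ.0))
  →4  (λ.0) ((λ.λ.(λ.λ.0) (λ.λ.1 0)) (λ.0))
  →5  (λ.λ.(λ.λ.0) (λ.λ.1 0)) (λ.0)
  →6  λ.(λ.λ.0) (λ.λ.1 0)
  →7  λ.λ.0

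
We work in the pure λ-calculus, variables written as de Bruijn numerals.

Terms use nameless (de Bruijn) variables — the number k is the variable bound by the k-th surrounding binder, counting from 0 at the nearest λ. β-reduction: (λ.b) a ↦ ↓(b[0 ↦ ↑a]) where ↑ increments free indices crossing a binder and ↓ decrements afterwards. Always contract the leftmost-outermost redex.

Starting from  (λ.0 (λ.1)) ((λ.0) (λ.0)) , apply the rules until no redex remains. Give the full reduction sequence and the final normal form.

Answer: normal form = λ.λ.0  (in 4 steps)

Derivation:
  start: (λ.0 (λ.1)) ((λ.0) (λ.0))
  →1  (λ.0) (λ.0) (λ.(λ.0) (λ.0))
  →2  (λ.0) (λ.(λ.0) (λ.0))
  →3  λ.(λ.0) (λ.0)
  →4  λ.λ.0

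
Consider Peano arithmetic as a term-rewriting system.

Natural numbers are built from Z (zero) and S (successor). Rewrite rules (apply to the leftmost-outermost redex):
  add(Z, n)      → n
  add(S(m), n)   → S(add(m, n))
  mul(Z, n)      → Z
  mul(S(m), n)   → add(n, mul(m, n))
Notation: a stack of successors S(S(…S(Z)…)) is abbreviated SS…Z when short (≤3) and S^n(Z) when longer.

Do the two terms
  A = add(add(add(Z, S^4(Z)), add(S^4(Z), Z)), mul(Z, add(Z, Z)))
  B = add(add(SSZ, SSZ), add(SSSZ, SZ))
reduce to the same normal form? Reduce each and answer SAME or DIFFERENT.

Term A:
  start: add(add(add(Z, S^4(Z)), add(S^4(Z), Z)), mul(Z, add(Z, Z)))
  [1] add(add(S^4(Z), add(S^4(Z), Z)), mul(Z, add(Z, Z)))
  [2] add(S(add(SSSZ, add(S^4(Z), Z))), mul(Z, add(Z, Z)))
  [3] S(add(add(SSSZ, add(S^4(Z), Z)), mul(Z, add(Z, Z))))
  [4] S(add(S(add(SSZ, add(S^4(Z), Z))), mul(Z, add(Z, Z))))
  [5] S(S(add(add(SSZ, add(S^4(Z), Z)), mul(Z, add(Z, Z)))))
  [6] S(S(add(S(add(SZ, add(S^4(Z), Z))), mul(Z, add(Z, Z)))))
  [7] S(S(S(add(add(SZ, add(S^4(Z), Z)), mul(Z, add(Z, Z))))))
  [8] S(S(S(add(S(add(Z, add(S^4(Z), Z))), mul(Z, add(Z, Z))))))
  [9] S(S(S(S(add(add(Z, add(S^4(Z), Z)), mul(Z, add(Z, Z)))))))
  [10] S(S(S(S(add(add(S^4(Z), Z), mul(Z, add(Z, Z)))))))
  [11] S(S(S(S(add(S(add(SSSZ, Z)), mul(Z, add(Z, Z)))))))
  [12] S(S(S(S(S(add(add(SSSZ, Z), mul(Z, add(Z, Z))))))))
  [13] S(S(S(S(S(add(S(add(SSZ, Z)), mul(Z, add(Z, Z))))))))
  [14] S(S(S(S(S(S(add(add(SSZ, Z), mul(Z, add(Z, Z)))))))))
  [15] S(S(S(S(S(S(add(S(add(SZ, Z)), mul(Z, add(Z, Z)))))))))
  [16] S(S(S(S(S(S(S(add(add(SZ, Z), mul(Z, add(Z, Z))))))))))
  [17] S(S(S(S(S(S(S(add(S(add(Z, Z)), mul(Z, add(Z, Z))))))))))
  [18] S(S(S(S(S(S(S(S(add(add(Z, Z), mul(Z, add(Z, Z)))))))))))
  [19] S(S(S(S(S(S(S(S(add(Z, mul(Z, add(Z, Z)))))))))))
  [20] S(S(S(S(S(S(S(S(mul(Z, add(Z, Z))))))))))
  [21] S^8(Z)

Term B:
  start: add(add(SSZ, SSZ), add(SSSZ, SZ))
  [1] add(S(add(SZ, SSZ)), add(SSSZ, SZ))
  [2] S(add(add(SZ, SSZ), add(SSSZ, SZ)))
  [3] S(add(S(add(Z, SSZ)), add(SSSZ, SZ)))
  [4] S(S(add(add(Z, SSZ), add(SSSZ, SZ))))
  [5] S(S(add(SSZ, add(SSSZ, SZ))))
  [6] S(S(S(add(SZ, add(SSSZ, SZ)))))
  [7] S(S(S(S(add(Z, add(SSSZ, SZ))))))
  [8] S(S(S(S(add(SSSZ, SZ)))))
  [9] S(S(S(S(S(add(SSZ, SZ))))))
  [10] S(S(S(S(S(S(add(SZ, SZ)))))))
  [11] S(S(S(S(S(S(S(add(Z, SZ))))))))
  [12] S^8(Z)

Answer: SAME — A ⇓ S^8(Z), B ⇓ S^8(Z)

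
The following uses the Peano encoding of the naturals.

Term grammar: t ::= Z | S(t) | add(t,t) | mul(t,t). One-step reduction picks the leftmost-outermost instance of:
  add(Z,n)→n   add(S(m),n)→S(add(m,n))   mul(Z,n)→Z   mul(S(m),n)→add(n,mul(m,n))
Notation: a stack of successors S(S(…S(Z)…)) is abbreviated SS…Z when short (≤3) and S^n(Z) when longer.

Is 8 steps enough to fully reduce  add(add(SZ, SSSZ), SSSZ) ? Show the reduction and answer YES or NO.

Answer: YES — reaches normal form S^7(Z) in 7 ≤ 8 steps

Working:
  start: add(add(SZ, SSSZ), SSSZ)
  [1] add(S(add(Z, SSSZ)), SSSZ)
  [2] S(add(add(Z, SSSZ), SSSZ))
  [3] S(add(SSSZ, SSSZ))
  [4] S(S(add(SSZ, SSSZ)))
  [5] S(S(S(add(SZ, SSSZ))))
  [6] S(S(S(S(add(Z, SSSZ)))))
  [7] S^7(Z)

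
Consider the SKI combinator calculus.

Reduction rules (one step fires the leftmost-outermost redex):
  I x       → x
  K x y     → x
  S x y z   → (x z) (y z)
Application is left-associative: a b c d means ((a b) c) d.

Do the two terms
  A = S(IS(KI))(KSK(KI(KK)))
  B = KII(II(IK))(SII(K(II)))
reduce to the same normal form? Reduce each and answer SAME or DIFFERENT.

Term A:
  start: S(IS(KI))(KSK(KI(KK)))
  →1  S(S(KI))(KSK(KI(KK)))
  →2  S(S(KI))(S(KI(KK)))
  →3  S(S(KI))(SI)

Term B:
  start: KII(II(IK))(SII(K(II)))
  →1  I(II(IK))(SII(K(II)))
  →2  II(IK)(SII(K(II)))
  →3  I(IK)(SII(K(II)))
  →4  IK(SII(K(II)))
  →5  K(SII(K(II)))
  →6  K(I(K(II))(I(K(II))))
  →7  K(K(II)(I(K(II))))
  →8  K(II)
  →9  KI

Answer: DIFFERENT — A ⇓ S(S(KI))(SI), B ⇓ KI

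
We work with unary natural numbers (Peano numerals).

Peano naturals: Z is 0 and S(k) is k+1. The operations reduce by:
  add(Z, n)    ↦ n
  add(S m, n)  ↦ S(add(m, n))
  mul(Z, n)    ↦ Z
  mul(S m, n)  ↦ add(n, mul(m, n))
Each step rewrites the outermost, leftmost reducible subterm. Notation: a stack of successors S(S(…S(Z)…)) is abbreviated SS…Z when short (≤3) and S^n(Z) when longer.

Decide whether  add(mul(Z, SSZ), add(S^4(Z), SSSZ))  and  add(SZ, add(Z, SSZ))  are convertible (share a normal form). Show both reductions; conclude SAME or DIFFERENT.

Answer: DIFFERENT — A ⇓ S^7(Z), B ⇓ SSSZ

Reduction:
Term A:
  start: add(mul(Z, SSZ), add(S^4(Z), SSSZ))
  →1  add(Z, add(S^4(Z), SSSZ))
  →2  add(S^4(Z), SSSZ)
  →3  S(add(SSSZ, SSSZ))
  →4  S(S(add(SSZ, SSSZ)))
  →5  S(S(S(add(SZ, SSSZ))))
  →6  S(S(S(S(add(Z, SSSZ)))))
  →7  S^7(Z)

Term B:
  start: add(SZ, add(Z, SSZ))
  →1  S(add(Z, add(Z, SSZ)))
  →2  S(add(Z, SSZ))
  →3  SSSZ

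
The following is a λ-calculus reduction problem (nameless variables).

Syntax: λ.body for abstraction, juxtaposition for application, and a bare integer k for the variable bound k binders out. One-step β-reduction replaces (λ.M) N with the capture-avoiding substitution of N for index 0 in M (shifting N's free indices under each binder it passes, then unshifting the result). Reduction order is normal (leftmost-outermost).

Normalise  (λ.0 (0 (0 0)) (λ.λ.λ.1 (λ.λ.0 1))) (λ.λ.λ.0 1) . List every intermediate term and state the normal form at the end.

Answer: normal form = λ.0 (λ.λ.λ.1 (λ.λ.0 1))  (in 3 steps)

Derivation:
  start: (λ.0 (0 (0 0)) (λ.λ.λ.1 (λ.λ.0 1))) (λ.λ.λ.0 1)
  [1] (λ.λ.λ.0 1) ((λ.λ.λ.0 1) ((λ.λ.λ.0 1) (λ.λ.λ.0 1))) (λ.λ.λ.1 (λ.λ.0 1))
  [2] (λ.λ.0 1) (λ.λ.λ.1 (λ.λ.0 1))
  [3] λ.0 (λ.λ.λ.1 (λ.λ.0 1))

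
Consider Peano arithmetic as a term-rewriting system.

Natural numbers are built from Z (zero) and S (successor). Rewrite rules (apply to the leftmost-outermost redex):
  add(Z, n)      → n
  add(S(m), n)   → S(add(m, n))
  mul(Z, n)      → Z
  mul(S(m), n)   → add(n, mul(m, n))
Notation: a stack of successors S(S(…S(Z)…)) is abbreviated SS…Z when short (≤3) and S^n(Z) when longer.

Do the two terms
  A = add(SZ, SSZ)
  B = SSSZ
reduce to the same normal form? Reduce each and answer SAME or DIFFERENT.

Term A:
  start: add(SZ, SSZ)
  →1  S(add(Z, SSZ))
  →2  SSSZ

Term B:
  start: SSSZ

Answer: SAME — A ⇓ SSSZ, B ⇓ SSSZ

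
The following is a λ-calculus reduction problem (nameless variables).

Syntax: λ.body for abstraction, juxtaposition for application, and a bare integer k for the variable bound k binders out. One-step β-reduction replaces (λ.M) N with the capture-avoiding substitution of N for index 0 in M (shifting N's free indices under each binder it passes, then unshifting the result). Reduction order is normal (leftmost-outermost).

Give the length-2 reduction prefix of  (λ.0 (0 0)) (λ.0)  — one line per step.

  start: (λ.0 (0 0)) (λ.0)
  step 1: (λ.0) ((λ.0) (λ.0))
  step 2: (λ.0) (λ.0)

Answer: after 2 steps: (λ.0) (λ.0)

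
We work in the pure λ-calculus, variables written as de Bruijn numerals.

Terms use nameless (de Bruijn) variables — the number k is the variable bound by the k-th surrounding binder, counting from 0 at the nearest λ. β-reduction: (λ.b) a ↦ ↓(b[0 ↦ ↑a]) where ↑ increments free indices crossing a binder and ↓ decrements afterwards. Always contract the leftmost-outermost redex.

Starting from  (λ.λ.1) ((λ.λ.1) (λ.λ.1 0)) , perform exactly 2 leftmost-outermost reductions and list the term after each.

  start: (λ.λ.1) ((λ.λ.1) (λ.λ.1 0))
  [1] λ.(λ.λ.1) (λ.λ.1 0)
  [2] λ.λ.λ.λ.1 0

Answer: after 2 steps: λ.λ.λ.λ.1 0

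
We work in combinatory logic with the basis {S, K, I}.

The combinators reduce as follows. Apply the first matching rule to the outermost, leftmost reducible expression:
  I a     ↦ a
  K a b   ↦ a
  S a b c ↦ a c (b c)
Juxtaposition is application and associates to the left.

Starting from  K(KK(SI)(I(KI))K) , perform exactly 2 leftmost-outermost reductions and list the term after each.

  start: K(KK(SI)(I(KI))K)
  [1] K(K(I(KI))K)
  [2] K(I(KI))

Answer: after 2 steps: K(I(KI))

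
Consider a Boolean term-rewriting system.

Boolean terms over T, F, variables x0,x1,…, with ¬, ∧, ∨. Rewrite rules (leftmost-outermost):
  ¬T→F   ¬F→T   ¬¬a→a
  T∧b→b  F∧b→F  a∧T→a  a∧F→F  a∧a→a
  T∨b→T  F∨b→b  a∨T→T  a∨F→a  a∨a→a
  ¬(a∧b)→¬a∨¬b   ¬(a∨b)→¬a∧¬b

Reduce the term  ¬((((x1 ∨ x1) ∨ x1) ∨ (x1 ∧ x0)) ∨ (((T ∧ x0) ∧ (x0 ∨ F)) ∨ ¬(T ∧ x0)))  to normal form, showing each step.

  start: ¬((((x1 ∨ x1) ∨ x1) ∨ (x1 ∧ x0)) ∨ (((T ∧ x0) ∧ (x0 ∨ F)) ∨ ¬(T ∧ x0)))
  →1  ¬(((x1 ∨ x1) ∨ x1) ∨ (x1 ∧ x0)) ∧ ¬(((T ∧ x0) ∧ (x0 ∨ F)) ∨ ¬(T ∧ x0))
  →2  (¬((x1 ∨ x1) ∨ x1) ∧ ¬(x1 ∧ x0)) ∧ ¬(((T ∧ x0) ∧ (x0 ∨ F)) ∨ ¬(T ∧ x0))
  →3  ((¬(x1 ∨ x1) ∧ ¬x1) ∧ ¬(x1 ∧ x0)) ∧ ¬(((T ∧ x0) ∧ (x0 ∨ F)) ∨ ¬(T ∧ x0))
  →4  (((¬x1 ∧ ¬x1) ∧ ¬x1) ∧ ¬(x1 ∧ x0)) ∧ ¬(((T ∧ x0) ∧ (x0 ∨ F)) ∨ ¬(T ∧ x0))
  →5  ((¬x1 ∧ ¬x1) ∧ ¬(x1 ∧ x0)) ∧ ¬(((T ∧ x0) ∧ (x0 ∨ F)) ∨ ¬(T ∧ x0))
  →6  (¬x1 ∧ ¬(x1 ∧ x0)) ∧ ¬(((T ∧ x0) ∧ (x0 ∨ F)) ∨ ¬(T ∧ x0))
  →7  (¬x1 ∧ (¬x1 ∨ ¬x0)) ∧ ¬(((T ∧ x0) ∧ (x0 ∨ F)) ∨ ¬(T ∧ x0))
  →8  (¬x1 ∧ (¬x1 ∨ ¬x0)) ∧ (¬((T ∧ x0) ∧ (x0 ∨ F)) ∧ ¬¬(T ∧ x0))
  →9  (¬x1 ∧ (¬x1 ∨ ¬x0)) ∧ ((¬(T ∧ x0) ∨ ¬(x0 ∨ F)) ∧ ¬¬(T ∧ x0))
  →10  (¬x1 ∧ (¬x1 ∨ ¬x0)) ∧ (((¬T ∨ ¬x0) ∨ ¬(x0 ∨ F)) ∧ ¬¬(T ∧ x0))
  →11  (¬x1 ∧ (¬x1 ∨ ¬x0)) ∧ (((F ∨ ¬x0) ∨ ¬(x0 ∨ F)) ∧ ¬¬(T ∧ x0))
  →12  (¬x1 ∧ (¬x1 ∨ ¬x0)) ∧ ((¬x0 ∨ ¬(x0 ∨ F)) ∧ ¬¬(T ∧ x0))
  →13  (¬x1 ∧ (¬x1 ∨ ¬x0)) ∧ ((¬x0 ∨ (¬x0 ∧ ¬F)) ∧ ¬¬(T ∧ x0))
  →14  (¬x1 ∧ (¬x1 ∨ ¬x0)) ∧ ((¬x0 ∨ (¬x0 ∧ T)) ∧ ¬¬(T ∧ x0))
  →15  (¬x1 ∧ (¬x1 ∨ ¬x0)) ∧ ((¬x0 ∨ ¬x0) ∧ ¬¬(T ∧ x0))
  →16  (¬x1 ∧ (¬x1 ∨ ¬x0)) ∧ (¬x0 ∧ ¬¬(T ∧ x0))
  →17  (¬x1 ∧ (¬x1 ∨ ¬x0)) ∧ (¬x0 ∧ (T ∧ x0))
  →18  (¬x1 ∧ (¬x1 ∨ ¬x0)) ∧ (¬x0 ∧ x0)

Answer: normal form = (¬x1 ∧ (¬x1 ∨ ¬x0)) ∧ (¬x0 ∧ x0)  (in 18 steps)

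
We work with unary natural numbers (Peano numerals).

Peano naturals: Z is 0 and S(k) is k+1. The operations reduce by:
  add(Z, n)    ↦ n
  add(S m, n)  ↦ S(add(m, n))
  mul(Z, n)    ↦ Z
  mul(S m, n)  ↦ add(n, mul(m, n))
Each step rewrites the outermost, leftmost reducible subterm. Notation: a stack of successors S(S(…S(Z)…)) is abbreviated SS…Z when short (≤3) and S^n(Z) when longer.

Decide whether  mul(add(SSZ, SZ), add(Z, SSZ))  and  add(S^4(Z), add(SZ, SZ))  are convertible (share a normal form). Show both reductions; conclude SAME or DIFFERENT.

Term A:
  start: mul(add(SSZ, SZ), add(Z, SSZ))
  step 1: mul(S(add(SZ, SZ)), add(Z, SSZ))
  step 2: add(add(Z, SSZ), mul(add(SZ, SZ), add(Z, SSZ)))
  step 3: add(SSZ, mul(add(SZ, SZ), add(Z, SSZ)))
  step 4: S(add(SZ, mul(add(SZ, SZ), add(Z, SSZ))))
  step 5: S(S(add(Z, mul(add(SZ, SZ), add(Z, SSZ)))))
  step 6: S(S(mul(add(SZ, SZ), add(Z, SSZ))))
  step 7: S(S(mul(S(add(Z, SZ)), add(Z, SSZ))))
  step 8: S(S(add(add(Z, SSZ), mul(add(Z, SZ), add(Z, SSZ)))))
  step 9: S(S(add(SSZ, mul(add(Z, SZ), add(Z, SSZ)))))
  step 10: S(S(S(add(SZ, mul(add(Z, SZ), add(Z, SSZ))))))
  step 11: S(S(S(S(add(Z, mul(add(Z, SZ), add(Z, SSZ)))))))
  step 12: S(S(S(S(mul(add(Z, SZ), add(Z, SSZ))))))
  step 13: S(S(S(S(mul(SZ, add(Z, SSZ))))))
  step 14: S(S(S(S(add(add(Z, SSZ), mul(Z, add(Z, SSZ)))))))
  step 15: S(S(S(S(add(SSZ, mul(Z, add(Z, SSZ)))))))
  step 16: S(S(S(S(S(add(SZ, mul(Z, add(Z, SSZ))))))))
  step 17: S(S(S(S(S(S(add(Z, mul(Z, add(Z, SSZ)))))))))
  step 18: S(S(S(S(S(S(mul(Z, add(Z, SSZ))))))))
  step 19: S^6(Z)

Term B:
  start: add(S^4(Z), add(SZ, SZ))
  step 1: S(add(SSSZ, add(SZ, SZ)))
  step 2: S(S(add(SSZ, add(SZ, SZ))))
  step 3: S(S(S(add(SZ, add(SZ, SZ)))))
  step 4: S(S(S(S(add(Z, add(SZ, SZ))))))
  step 5: S(S(S(S(add(SZ, SZ)))))
  step 6: S(S(S(S(S(add(Z, SZ))))))
  step 7: S^6(Z)

Answer: SAME — A ⇓ S^6(Z), B ⇓ S^6(Z)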